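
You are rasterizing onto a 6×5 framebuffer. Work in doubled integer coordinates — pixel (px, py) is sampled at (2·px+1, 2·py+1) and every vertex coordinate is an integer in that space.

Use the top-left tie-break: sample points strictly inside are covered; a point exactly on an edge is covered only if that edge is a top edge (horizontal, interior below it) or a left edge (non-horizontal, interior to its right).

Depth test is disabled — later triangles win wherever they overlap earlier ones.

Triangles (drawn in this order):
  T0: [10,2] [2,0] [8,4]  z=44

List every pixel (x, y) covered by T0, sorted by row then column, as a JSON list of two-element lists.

T0:
  2·area = 20  (B↔C swapped to make it positive)
  edge (10, 2)→(8, 4): d=(-2,2) right/bottom  bias=-1
  edge (8, 4)→(2, 0): d=(-6,-4) top-left  bias=+0
  edge (2, 0)→(10, 2): d=(8,2) right/bottom  bias=-1
    (2,0)@(5, 1): e=[12,6,2] → █
    (3,0)@(7, 1): e=[8,14,-2] → ·
    (5,0)@(11, 1): e=[0,30,-10] → ·  [on edge]
    (2,1)@(5, 3): e=[8,-6,18] → ·
    (3,1)@(7, 3): e=[4,2,14] → █
    (4,1)@(9, 3): e=[0,10,10] → ·  [on edge]
    (3,2)@(7, 5): e=[0,-10,30] → ·  [on edge]
    (2,3)@(5, 7): e=[0,-30,50] → ·  [on edge]
    (1,4)@(3, 9): e=[0,-50,70] → ·  [on edge]
  covered (2 px):
    · · █ · · ·
    · · · █ · ·
    · · · · · ·
    · · · · · ·
    · · · · · ·

Result: [[2,0],[3,1]]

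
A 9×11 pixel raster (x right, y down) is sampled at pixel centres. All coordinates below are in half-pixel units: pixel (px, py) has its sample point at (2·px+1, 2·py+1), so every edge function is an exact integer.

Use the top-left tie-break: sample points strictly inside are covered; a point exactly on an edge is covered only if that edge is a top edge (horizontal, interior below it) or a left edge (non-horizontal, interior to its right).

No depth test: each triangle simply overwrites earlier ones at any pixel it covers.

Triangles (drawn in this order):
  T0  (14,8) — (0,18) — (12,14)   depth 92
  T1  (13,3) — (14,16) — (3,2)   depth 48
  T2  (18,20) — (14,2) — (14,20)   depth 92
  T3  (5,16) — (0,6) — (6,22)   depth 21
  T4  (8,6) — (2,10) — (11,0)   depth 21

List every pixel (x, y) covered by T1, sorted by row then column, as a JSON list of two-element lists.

T0:
  2·area = 64  (B↔C swapped to make it positive)
  edge (14, 8)→(12, 14): d=(-2,6) right/bottom  bias=-1
  edge (12, 14)→(0, 18): d=(-12,4) right/bottom  bias=-1
  edge (0, 18)→(14, 8): d=(14,-10) top-left  bias=+0
    (7,2)@(15, 5): e=[0,96,-32] → ·  [on edge]
    (6,4)@(13, 9): e=[4,56,4] → #
    (7,4)@(15, 9): e=[-8,48,24] → ·
    (5,5)@(11, 11): e=[12,40,12] → #
    (6,5)@(13, 11): e=[0,32,32] → ·  [on edge]
    (3,6)@(7, 13): e=[32,32,0] → #  [on edge]
    (4,6)@(9, 13): e=[20,24,20] → #
    (6,6)@(13, 13): e=[-4,8,60] → ·
    (7,6)@(15, 13): e=[-16,0,80] → ·  [on edge]
    (2,7)@(5, 15): e=[40,16,8] → #
    (4,7)@(9, 15): e=[16,0,48] → ·  [on edge]
    (5,7)@(11, 15): e=[4,-8,68] → ·
    (1,8)@(3, 17): e=[48,0,16] → ·  [on edge]
    (5,8)@(11, 17): e=[0,-32,96] → ·  [on edge]
  covered (7 px):
    · · · · · · · · ·
    · · · · · · · · ·
    · · · · · · · · ·
    · · · · · · · · ·
    · · · · · · # · ·
    · · · · · # · · ·
    · · · # # # · · ·
    · · # # · · · · ·
    · · · · · · · · ·
    · · · · · · · · ·
    · · · · · · · · ·
T1:
  2·area = 129
  edge (13, 3)→(14, 16): d=(1,13) right/bottom  bias=-1
  edge (14, 16)→(3, 2): d=(-11,-14) top-left  bias=+0
  edge (3, 2)→(13, 3): d=(10,1) right/bottom  bias=-1
    (2,1)@(5, 3): e=[104,17,8] → #
    (3,1)@(7, 3): e=[78,45,6] → #
    (4,1)@(9, 3): e=[52,73,4] → #
    (5,1)@(11, 3): e=[26,101,2] → #
    (6,1)@(13, 3): e=[0,129,0] → ·  [on edge]
    (2,2)@(5, 5): e=[106,-5,28] → ·
    (3,2)@(7, 5): e=[80,23,26] → #
    (6,2)@(13, 5): e=[2,107,20] → #
    (7,2)@(15, 5): e=[-24,135,18] → ·
    (3,3)@(7, 7): e=[82,1,46] → #
    (7,3)@(15, 7): e=[-22,113,38] → ·
    (3,4)@(7, 9): e=[84,-21,66] → ·
  covered (18 px):
    · · · · · · · · ·
    · · # # # # · · ·
    · · · # # # # · ·
    · · · # # # # · ·
    · · · · # # # · ·
    · · · · · # # · ·
    · · · · · · # · ·
    · · · · · · · · ·
    · · · · · · · · ·
    · · · · · · · · ·
    · · · · · · · · ·
T2:
  2·area = 72  (B↔C swapped to make it positive)
  edge (18, 20)→(14, 20): d=(-4,0) right/bottom  bias=-1
  edge (14, 20)→(14, 2): d=(0,-18) top-left  bias=+0
  edge (14, 2)→(18, 20): d=(4,18) right/bottom  bias=-1
    (7,3)@(15, 7): e=[52,18,2] → #
    (8,3)@(17, 7): e=[52,54,-34] → ·
    (7,4)@(15, 9): e=[44,18,10] → #
    (8,4)@(17, 9): e=[44,54,-26] → ·
    (7,5)@(15, 11): e=[36,18,18] → #
    (8,5)@(17, 11): e=[36,54,-18] → ·
    (7,6)@(15, 13): e=[28,18,26] → #
    (8,6)@(17, 13): e=[28,54,-10] → ·
    (7,7)@(15, 15): e=[20,18,34] → #
    (8,7)@(17, 15): e=[20,54,-2] → ·
    (7,8)@(15, 17): e=[12,18,42] → #
    (8,8)@(17, 17): e=[12,54,6] → #
  covered (9 px):
    · · · · · · · · ·
    · · · · · · · · ·
    · · · · · · · · ·
    · · · · · · · # ·
    · · · · · · · # ·
    · · · · · · · # ·
    · · · · · · · # ·
    · · · · · · · # ·
    · · · · · · · # #
    · · · · · · · # #
    · · · · · · · · ·
T3:
  2·area = 20  (B↔C swapped to make it positive)
  edge (5, 16)→(6, 22): d=(1,6) right/bottom  bias=-1
  edge (6, 22)→(0, 6): d=(-6,-16) top-left  bias=+0
  edge (0, 6)→(5, 16): d=(5,10) right/bottom  bias=-1
    (1,6)@(3, 13): e=[9,6,5] → #
    (2,6)@(5, 13): e=[-3,38,-15] → ·
    (1,7)@(3, 15): e=[11,-6,15] → ·
    (2,8)@(5, 17): e=[1,14,5] → #
    (3,8)@(7, 17): e=[-11,46,-15] → ·
    (2,9)@(5, 19): e=[3,2,15] → #
    (3,9)@(7, 19): e=[-9,34,-5] → ·
    (2,10)@(5, 21): e=[5,-10,25] → ·
  covered (3 px):
    · · · · · · · · ·
    · · · · · · · · ·
    · · · · · · · · ·
    · · · · · · · · ·
    · · · · · · · · ·
    · · · · · · · · ·
    · # · · · · · · ·
    · · · · · · · · ·
    · · # · · · · · ·
    · · # · · · · · ·
    · · · · · · · · ·
T4:
  2·area = 24
  edge (8, 6)→(2, 10): d=(-6,4) right/bottom  bias=-1
  edge (2, 10)→(11, 0): d=(9,-10) top-left  bias=+0
  edge (11, 0)→(8, 6): d=(-3,6) right/bottom  bias=-1
    (4,1)@(9, 3): e=[14,7,3] → #
    (5,1)@(11, 3): e=[6,27,-9] → ·
    (3,2)@(7, 5): e=[10,5,9] → #
    (4,2)@(9, 5): e=[2,25,-3] → ·
    (2,3)@(5, 7): e=[6,3,15] → #
    (3,3)@(7, 7): e=[-2,23,3] → ·
    (1,4)@(3, 9): e=[2,1,21] → #
    (2,4)@(5, 9): e=[-6,21,9] → ·
    (1,5)@(3, 11): e=[-10,19,15] → ·
  covered (4 px):
    · · · · · · · · ·
    · · · · # · · · ·
    · · · # · · · · ·
    · · # · · · · · ·
    · # · · · · · · ·
    · · · · · · · · ·
    · · · · · · · · ·
    · · · · · · · · ·
    · · · · · · · · ·
    · · · · · · · · ·
    · · · · · · · · ·

Final: [[2,1],[3,1],[4,1],[5,1],[3,2],[4,2],[5,2],[6,2],[3,3],[4,3],[5,3],[6,3],[4,4],[5,4],[6,4],[5,5],[6,5],[6,6]]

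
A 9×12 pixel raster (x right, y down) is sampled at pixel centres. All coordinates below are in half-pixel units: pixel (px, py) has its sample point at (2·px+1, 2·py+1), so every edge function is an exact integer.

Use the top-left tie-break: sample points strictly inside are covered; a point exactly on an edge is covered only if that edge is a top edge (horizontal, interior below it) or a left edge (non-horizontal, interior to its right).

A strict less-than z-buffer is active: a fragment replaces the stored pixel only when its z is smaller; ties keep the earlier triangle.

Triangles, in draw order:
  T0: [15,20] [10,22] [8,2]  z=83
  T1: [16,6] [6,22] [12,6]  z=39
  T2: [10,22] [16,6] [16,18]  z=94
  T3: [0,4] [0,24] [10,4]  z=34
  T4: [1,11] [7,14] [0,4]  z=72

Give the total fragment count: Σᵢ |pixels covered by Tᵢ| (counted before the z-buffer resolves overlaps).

T0:
  2·area = 104
  edge (15, 20)→(10, 22): d=(-5,2) right/bottom  bias=-1
  edge (10, 22)→(8, 2): d=(-2,-20) top-left  bias=+0
  edge (8, 2)→(15, 20): d=(7,18) right/bottom  bias=-1
    (4,2)@(9, 5): e=[87,14,3] → #
    (5,2)@(11, 5): e=[83,54,-33] → ·
    (4,3)@(9, 7): e=[77,10,17] → #
    (5,3)@(11, 7): e=[73,50,-19] → ·
    (4,4)@(9, 9): e=[67,6,31] → #
    (5,4)@(11, 9): e=[63,46,-5] → ·
    (4,5)@(9, 11): e=[57,2,45] → #
    (5,5)@(11, 11): e=[53,42,9] → #
    (6,5)@(13, 11): e=[49,82,-27] → ·
    (4,6)@(9, 13): e=[47,-2,59] → ·
    (5,6)@(11, 13): e=[43,38,23] → #
    (6,6)@(13, 13): e=[39,78,-13] → ·
  covered (13 px):
    · · · · · · · · ·
    · · · · · · · · ·
    · · · · # · · · ·
    · · · · # · · · ·
    · · · · # · · · ·
    · · · · # # · · ·
    · · · · · # · · ·
    · · · · · # # · ·
    · · · · · # # · ·
    · · · · · # # · ·
    · · · · · # · · ·
    · · · · · · · · ·
T1:
  2·area = 64
  edge (16, 6)→(6, 22): d=(-10,16) right/bottom  bias=-1
  edge (6, 22)→(12, 6): d=(6,-16) top-left  bias=+0
  edge (12, 6)→(16, 6): d=(4,0) top-left  bias=+0
    (6,3)@(13, 7): e=[38,22,4] → #
    (7,3)@(15, 7): e=[6,54,4] → #
    (8,3)@(17, 7): e=[-26,86,4] → ·
    (5,4)@(11, 9): e=[50,2,12] → #
    (7,4)@(15, 9): e=[-14,66,12] → ·
    (5,5)@(11, 11): e=[30,14,20] → #
    (6,5)@(13, 11): e=[-2,46,20] → ·
    (5,6)@(11, 13): e=[10,26,28] → #
    (6,6)@(13, 13): e=[-22,58,28] → ·
    (4,7)@(9, 15): e=[22,6,36] → #
    (5,7)@(11, 15): e=[-10,38,36] → ·
    (4,8)@(9, 17): e=[2,18,44] → #
  covered (8 px):
    · · · · · · · · ·
    · · · · · · · · ·
    · · · · · · · · ·
    · · · · · · # # ·
    · · · · · # # · ·
    · · · · · # · · ·
    · · · · · # · · ·
    · · · · # · · · ·
    · · · · # · · · ·
    · · · · · · · · ·
    · · · · · · · · ·
    · · · · · · · · ·
T2:
  2·area = 72
  edge (10, 22)→(16, 6): d=(6,-16) top-left  bias=+0
  edge (16, 6)→(16, 18): d=(0,12) right/bottom  bias=-1
  edge (16, 18)→(10, 22): d=(-6,4) right/bottom  bias=-1
    (7,4)@(15, 9): e=[2,12,58] → #
    (8,4)@(17, 9): e=[34,-12,50] → ·
    (7,5)@(15, 11): e=[14,12,46] → #
    (8,5)@(17, 11): e=[46,-12,38] → ·
    (7,6)@(15, 13): e=[26,12,34] → #
    (8,6)@(17, 13): e=[58,-12,26] → ·
    (6,7)@(13, 15): e=[6,36,30] → #
    (8,7)@(17, 15): e=[70,-12,14] → ·
    (6,8)@(13, 17): e=[18,36,18] → #
    (8,8)@(17, 17): e=[82,-12,2] → ·
    (6,9)@(13, 19): e=[30,36,6] → #
    (7,9)@(15, 19): e=[62,12,-2] → ·
  covered (9 px):
    · · · · · · · · ·
    · · · · · · · · ·
    · · · · · · · · ·
    · · · · · · · · ·
    · · · · · · · # ·
    · · · · · · · # ·
    · · · · · · · # ·
    · · · · · · # # ·
    · · · · · · # # ·
    · · · · · · # · ·
    · · · · · # · · ·
    · · · · · · · · ·
T3:
  2·area = 200  (B↔C swapped to make it positive)
  edge (0, 4)→(10, 4): d=(10,0) top-left  bias=+0
  edge (10, 4)→(0, 24): d=(-10,20) right/bottom  bias=-1
  edge (0, 24)→(0, 4): d=(0,-20) top-left  bias=+0
    (0,2)@(1, 5): e=[10,170,20] → #
    (1,2)@(3, 5): e=[10,130,60] → #
    (2,2)@(5, 5): e=[10,90,100] → #
    (3,2)@(7, 5): e=[10,50,140] → #
    (4,2)@(9, 5): e=[10,10,180] → #
    (5,2)@(11, 5): e=[10,-30,220] → ·
    (0,3)@(1, 7): e=[30,150,20] → #
    (4,3)@(9, 7): e=[30,-10,180] → ·
    (0,4)@(1, 9): e=[50,130,20] → #
    (4,4)@(9, 9): e=[50,-30,180] → ·
    (0,5)@(1, 11): e=[70,110,20] → #
    (3,5)@(7, 11): e=[70,-10,140] → ·
  covered (25 px):
    · · · · · · · · ·
    · · · · · · · · ·
    # # # # # · · · ·
    # # # # · · · · ·
    # # # # · · · · ·
    # # # · · · · · ·
    # # # · · · · · ·
    # # · · · · · · ·
    # # · · · · · · ·
    # · · · · · · · ·
    # · · · · · · · ·
    · · · · · · · · ·
T4:
  2·area = 39  (B↔C swapped to make it positive)
  edge (1, 11)→(0, 4): d=(-1,-7) top-left  bias=+0
  edge (0, 4)→(7, 14): d=(7,10) right/bottom  bias=-1
  edge (7, 14)→(1, 11): d=(-6,-3) top-left  bias=+0
    (0,3)@(1, 7): e=[4,11,24] → #
    (1,3)@(3, 7): e=[18,-9,30] → ·
    (0,4)@(1, 9): e=[2,25,12] → #
    (1,4)@(3, 9): e=[16,5,18] → #
    (2,4)@(5, 9): e=[30,-15,24] → ·
    (0,5)@(1, 11): e=[0,39,0] → #  [on edge]
    (2,5)@(5, 11): e=[28,-1,12] → ·
    (0,6)@(1, 13): e=[-2,53,-12] → ·
    (1,6)@(3, 13): e=[12,33,-6] → ·
    (2,6)@(5, 13): e=[26,13,0] → #  [on edge]
    (3,6)@(7, 13): e=[40,-7,6] → ·
    (2,7)@(5, 15): e=[24,27,-12] → ·
    (4,7)@(9, 15): e=[52,-13,0] → ·  [on edge]
    (6,8)@(13, 17): e=[78,-39,0] → ·  [on edge]
    (8,9)@(17, 19): e=[104,-65,0] → ·  [on edge]
  covered (6 px):
    · · · · · · · · ·
    · · · · · · · · ·
    · · · · · · · · ·
    # · · · · · · · ·
    # # · · · · · · ·
    # # · · · · · · ·
    · · # · · · · · ·
    · · · · · · · · ·
    · · · · · · · · ·
    · · · · · · · · ·
    · · · · · · · · ·
    · · · · · · · · ·

Final: 61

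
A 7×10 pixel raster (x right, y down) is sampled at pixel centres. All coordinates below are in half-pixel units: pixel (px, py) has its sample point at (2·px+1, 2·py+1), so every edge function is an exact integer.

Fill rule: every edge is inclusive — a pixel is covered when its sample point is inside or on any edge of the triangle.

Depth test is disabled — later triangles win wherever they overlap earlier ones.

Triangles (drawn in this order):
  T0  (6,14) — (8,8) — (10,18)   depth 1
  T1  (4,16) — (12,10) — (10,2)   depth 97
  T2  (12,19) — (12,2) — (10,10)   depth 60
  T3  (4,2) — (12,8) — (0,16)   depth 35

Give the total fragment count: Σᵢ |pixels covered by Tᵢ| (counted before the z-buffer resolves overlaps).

T0:
  2·area = 32
  edge (6, 14)→(8, 8): d=(2,-6) inclusive
  edge (8, 8)→(10, 18): d=(2,10) inclusive
  edge (10, 18)→(6, 14): d=(-4,-4) inclusive
    (3,1)@(7, 3): e=[-16,0,48] → ·  [on edge]
    (4,2)@(9, 5): e=[0,-16,48] → ·  [on edge]
    (0,4)@(1, 9): e=[-40,72,0] → ·  [on edge]
    (1,5)@(3, 11): e=[-24,56,0] → ·  [on edge]
    (3,5)@(7, 11): e=[0,16,16] → █  [on edge]
    (4,5)@(9, 11): e=[12,-4,24] → ·
    (2,6)@(5, 13): e=[-8,40,0] → ·  [on edge]
    (3,6)@(7, 13): e=[4,20,8] → █
    (4,6)@(9, 13): e=[16,0,16] → █  [on edge]
    (5,6)@(11, 13): e=[28,-20,24] → ·
    (3,7)@(7, 15): e=[8,24,0] → █  [on edge]
    (5,7)@(11, 15): e=[32,-16,16] → ·
    (2,8)@(5, 17): e=[0,48,-16] → ·  [on edge]
    (4,8)@(9, 17): e=[24,8,0] → █  [on edge]
    (5,9)@(11, 19): e=[40,-8,0] → ·  [on edge]
  covered (6 px):
    · · · · · · ·
    · · · · · · ·
    · · · · · · ·
    · · · · · · ·
    · · · · · · ·
    · · · █ · · ·
    · · · █ █ · ·
    · · · █ █ · ·
    · · · · █ · ·
    · · · · · · ·
T1:
  2·area = 76  (B↔C swapped to make it positive)
  edge (4, 16)→(10, 2): d=(6,-14) inclusive
  edge (10, 2)→(12, 10): d=(2,8) inclusive
  edge (12, 10)→(4, 16): d=(-8,6) inclusive
    (4,2)@(9, 5): e=[4,14,58] → █
    (5,2)@(11, 5): e=[32,-2,46] → ·
    (4,3)@(9, 7): e=[16,18,42] → █
    (5,3)@(11, 7): e=[44,2,30] → █
    (6,3)@(13, 7): e=[72,-14,18] → ·
    (3,4)@(7, 9): e=[0,38,38] → █  [on edge]
    (6,4)@(13, 9): e=[84,-10,2] → ·
    (3,5)@(7, 11): e=[12,42,22] → █
    (5,5)@(11, 11): e=[68,10,-2] → ·
    (3,6)@(7, 13): e=[24,46,6] → █
    (4,6)@(9, 13): e=[52,30,-6] → ·
    (2,7)@(5, 15): e=[8,66,2] → █
  covered (10 px):
    · · · · · · ·
    · · · · · · ·
    · · · · █ · ·
    · · · · █ █ ·
    · · · █ █ █ ·
    · · · █ █ · ·
    · · · █ · · ·
    · · █ · · · ·
    · · · · · · ·
    · · · · · · ·
T2:
  2·area = 34  (B↔C swapped to make it positive)
  edge (12, 19)→(10, 10): d=(-2,-9) inclusive
  edge (10, 10)→(12, 2): d=(2,-8) inclusive
  edge (12, 2)→(12, 19): d=(0,17) inclusive
    (5,3)@(11, 7): e=[15,2,17] → █
    (6,3)@(13, 7): e=[33,18,-17] → ·
    (5,4)@(11, 9): e=[11,6,17] → █
    (6,4)@(13, 9): e=[29,22,-17] → ·
    (5,5)@(11, 11): e=[7,10,17] → █
    (6,5)@(13, 11): e=[25,26,-17] → ·
    (5,6)@(11, 13): e=[3,14,17] → █
    (6,6)@(13, 13): e=[21,30,-17] → ·
    (5,7)@(11, 15): e=[-1,18,17] → ·
  covered (4 px):
    · · · · · · ·
    · · · · · · ·
    · · · · · · ·
    · · · · · █ ·
    · · · · · █ ·
    · · · · · █ ·
    · · · · · █ ·
    · · · · · · ·
    · · · · · · ·
    · · · · · · ·
T3:
  2·area = 136
  edge (4, 2)→(12, 8): d=(8,6) inclusive
  edge (12, 8)→(0, 16): d=(-12,8) inclusive
  edge (0, 16)→(4, 2): d=(4,-14) inclusive
    (2,1)@(5, 3): e=[2,116,18] → █
    (3,1)@(7, 3): e=[-10,100,46] → ·
    (2,2)@(5, 5): e=[18,92,26] → █
    (3,2)@(7, 5): e=[6,76,54] → █
    (4,2)@(9, 5): e=[-6,60,82] → ·
    (1,3)@(3, 7): e=[46,84,6] → █
    (4,3)@(9, 7): e=[10,36,90] → █
    (5,3)@(11, 7): e=[-2,20,118] → ·
    (1,4)@(3, 9): e=[62,60,14] → █
    (5,4)@(11, 9): e=[14,-4,126] → ·
    (1,5)@(3, 11): e=[78,36,22] → █
    (4,5)@(9, 11): e=[42,-12,106] → ·
  covered (17 px):
    · · · · · · ·
    · · █ · · · ·
    · · █ █ · · ·
    · █ █ █ █ · ·
    · █ █ █ █ · ·
    · █ █ █ · · ·
    █ █ · · · · ·
    █ · · · · · ·
    · · · · · · ·
    · · · · · · ·

Result: 37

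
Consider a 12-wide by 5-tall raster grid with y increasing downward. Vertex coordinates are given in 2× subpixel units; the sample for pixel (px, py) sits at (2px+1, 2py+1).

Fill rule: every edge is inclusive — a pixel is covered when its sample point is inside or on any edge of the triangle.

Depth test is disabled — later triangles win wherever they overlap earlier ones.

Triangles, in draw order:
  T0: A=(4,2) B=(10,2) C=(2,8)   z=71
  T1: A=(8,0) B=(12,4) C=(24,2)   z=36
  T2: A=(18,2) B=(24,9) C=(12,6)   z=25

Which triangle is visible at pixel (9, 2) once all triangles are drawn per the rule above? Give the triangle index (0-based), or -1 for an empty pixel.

T0:
  2·area = 36
  edge (4, 2)→(10, 2): d=(6,0) inclusive
  edge (10, 2)→(2, 8): d=(-8,6) inclusive
  edge (2, 8)→(4, 2): d=(2,-6) inclusive
    (2,1)@(5, 3): e=[6,22,8] → █
    (3,1)@(7, 3): e=[6,10,20] → █
    (4,1)@(9, 3): e=[6,-2,32] → ·
    (1,2)@(3, 5): e=[18,18,0] → █  [on edge]
    (3,2)@(7, 5): e=[18,-6,24] → ·
    (1,3)@(3, 7): e=[30,2,4] → █
    (2,3)@(5, 7): e=[30,-10,16] → ·
    (1,4)@(3, 9): e=[42,-14,8] → ·
  covered (5 px):
    · · · · · · · · · · · ·
    · · █ █ · · · · · · · ·
    · █ █ · · · · · · · · ·
    · █ · · · · · · · · · ·
    · · · · · · · · · · · ·
T1:
  2·area = 56  (B↔C swapped to make it positive)
  edge (8, 0)→(24, 2): d=(16,2) inclusive
  edge (24, 2)→(12, 4): d=(-12,2) inclusive
  edge (12, 4)→(8, 0): d=(-4,-4) inclusive
    (4,0)@(9, 1): e=[14,42,0] → █  [on edge]
    (5,0)@(11, 1): e=[10,38,8] → █
    (6,0)@(13, 1): e=[6,34,16] → █
    (7,0)@(15, 1): e=[2,30,24] → █
    (8,0)@(17, 1): e=[-2,26,32] → ·
    (4,1)@(9, 3): e=[46,18,-8] → ·
    (5,1)@(11, 3): e=[42,14,0] → █  [on edge]
    (8,1)@(17, 3): e=[30,2,24] → █
    (9,1)@(19, 3): e=[26,-2,32] → ·
    (5,2)@(11, 5): e=[74,-10,-8] → ·
    (6,2)@(13, 5): e=[70,-14,0] → ·  [on edge]
    (7,2)@(15, 5): e=[66,-18,8] → ·
    (7,3)@(15, 7): e=[98,-42,0] → ·  [on edge]
    (8,4)@(17, 9): e=[126,-70,0] → ·  [on edge]
  covered (8 px):
    · · · · █ █ █ █ · · · ·
    · · · · · █ █ █ █ · · ·
    · · · · · · · · · · · ·
    · · · · · · · · · · · ·
    · · · · · · · · · · · ·
T2:
  2·area = 66
  edge (18, 2)→(24, 9): d=(6,7) inclusive
  edge (24, 9)→(12, 6): d=(-12,-3) inclusive
  edge (12, 6)→(18, 2): d=(6,-4) inclusive
    (8,1)@(17, 3): e=[13,51,2] → █
    (9,1)@(19, 3): e=[-1,57,10] → ·
    (7,2)@(15, 5): e=[39,21,6] → █
    (9,2)@(19, 5): e=[11,33,22] → █
    (10,2)@(21, 5): e=[-3,39,30] → ·
    (7,3)@(15, 7): e=[51,-3,18] → ·
    (8,3)@(17, 7): e=[37,3,26] → █
    (10,3)@(21, 7): e=[9,15,42] → █
    (11,3)@(23, 7): e=[-5,21,50] → ·
    (8,4)@(17, 9): e=[49,-21,38] → ·
    (9,4)@(19, 9): e=[35,-15,46] → ·
    (10,4)@(21, 9): e=[21,-9,54] → ·
  covered (7 px):
    · · · · · · · · · · · ·
    · · · · · · · · █ · · ·
    · · · · · · · █ █ █ · ·
    · · · · · · · · █ █ █ ·
    · · · · · · · · · · · ·

Z-buffer (winner per pixel, '.' = empty):
  . . . . 1 1 1 1 . . . .
  . . 0 0 . 1 1 1 2 . . .
  . 0 0 . . . . 2 2 2 . .
  . 0 . . . . . . 2 2 2 .
  . . . . . . . . . . . .

Answer: 2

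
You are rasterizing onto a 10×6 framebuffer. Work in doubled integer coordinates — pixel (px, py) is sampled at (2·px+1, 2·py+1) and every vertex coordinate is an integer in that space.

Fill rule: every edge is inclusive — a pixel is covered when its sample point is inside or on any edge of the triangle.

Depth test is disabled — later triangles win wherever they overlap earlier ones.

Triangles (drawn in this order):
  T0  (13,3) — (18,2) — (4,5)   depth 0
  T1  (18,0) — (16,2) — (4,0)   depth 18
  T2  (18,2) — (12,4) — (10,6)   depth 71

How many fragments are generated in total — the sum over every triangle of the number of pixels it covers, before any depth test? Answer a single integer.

T0:
  2·area = 1
  edge (13, 3)→(18, 2): d=(5,-1) inclusive
  edge (18, 2)→(4, 5): d=(-14,3) inclusive
  edge (4, 5)→(13, 3): d=(9,-2) inclusive
    (6,1)@(13, 3): e=[0,1,0] → X  [on edge]
    (7,1)@(15, 3): e=[2,-5,4] → .
    (1,2)@(3, 5): e=[0,3,-2] → .  [on edge]
    (6,2)@(13, 5): e=[10,-27,18] → .
  covered (1 px):
    . . . . . . . . . .
    . . . . . . X . . .
    . . . . . . . . . .
    . . . . . . . . . .
    . . . . . . . . . .
    . . . . . . . . . .
T1:
  2·area = 28
  edge (18, 0)→(16, 2): d=(-2,2) inclusive
  edge (16, 2)→(4, 0): d=(-12,-2) inclusive
  edge (4, 0)→(18, 0): d=(14,0) inclusive
    (5,0)@(11, 1): e=[12,2,14] → X
    (6,0)@(13, 1): e=[8,6,14] → X
    (7,0)@(15, 1): e=[4,10,14] → X
    (8,0)@(17, 1): e=[0,14,14] → X  [on edge]
    (9,0)@(19, 1): e=[-4,18,14] → .
    (5,1)@(11, 3): e=[8,-22,42] → .
    (6,1)@(13, 3): e=[4,-18,42] → .
    (7,1)@(15, 3): e=[0,-14,42] → .  [on edge]
    (8,1)@(17, 3): e=[-4,-10,42] → .
    (6,2)@(13, 5): e=[0,-42,70] → .  [on edge]
    (5,3)@(11, 7): e=[0,-70,98] → .  [on edge]
    (4,4)@(9, 9): e=[0,-98,126] → .  [on edge]
    (3,5)@(7, 11): e=[0,-126,154] → .  [on edge]
  covered (4 px):
    . . . . . X X X X .
    . . . . . . . . . .
    . . . . . . . . . .
    . . . . . . . . . .
    . . . . . . . . . .
    . . . . . . . . . .
T2:
  2·area = 8  (B↔C swapped to make it positive)
  edge (18, 2)→(10, 6): d=(-8,4) inclusive
  edge (10, 6)→(12, 4): d=(2,-2) inclusive
  edge (12, 4)→(18, 2): d=(6,-2) inclusive
    (7,0)@(15, 1): e=[20,0,-12] → .  [on edge]
    (6,1)@(13, 3): e=[12,0,-4] → .  [on edge]
    (7,1)@(15, 3): e=[4,4,0] → X  [on edge]
    (8,1)@(17, 3): e=[-4,8,4] → .
    (4,2)@(9, 5): e=[12,-4,0] → .  [on edge]
    (5,2)@(11, 5): e=[4,0,4] → X  [on edge]
    (6,2)@(13, 5): e=[-4,4,8] → .
    (7,2)@(15, 5): e=[-12,8,12] → .
    (1,3)@(3, 7): e=[20,-12,0] → .  [on edge]
    (4,3)@(9, 7): e=[-4,0,12] → .  [on edge]
    (5,3)@(11, 7): e=[-12,4,16] → .
    (3,4)@(7, 9): e=[-12,0,20] → .  [on edge]
    (2,5)@(5, 11): e=[-20,0,28] → .  [on edge]
  covered (2 px):
    . . . . . . . . . .
    . . . . . . . X . .
    . . . . . X . . . .
    . . . . . . . . . .
    . . . . . . . . . .
    . . . . . . . . . .

Result: 7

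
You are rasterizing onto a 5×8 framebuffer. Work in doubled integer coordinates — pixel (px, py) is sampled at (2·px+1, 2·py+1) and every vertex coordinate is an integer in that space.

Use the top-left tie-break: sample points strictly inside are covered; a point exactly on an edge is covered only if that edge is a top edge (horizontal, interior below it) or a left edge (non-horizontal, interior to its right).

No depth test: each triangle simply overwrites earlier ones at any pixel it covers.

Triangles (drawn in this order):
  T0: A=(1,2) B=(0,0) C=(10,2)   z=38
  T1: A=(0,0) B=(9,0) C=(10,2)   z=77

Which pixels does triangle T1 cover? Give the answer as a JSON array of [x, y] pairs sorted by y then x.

T0:
  2·area = 18
  edge (1, 2)→(0, 0): d=(-1,-2) top-left  bias=+0
  edge (0, 0)→(10, 2): d=(10,2) right/bottom  bias=-1
  edge (10, 2)→(1, 2): d=(-9,0) right/bottom  bias=-1
    (0,0)@(1, 1): e=[1,8,9] → X
    (1,0)@(3, 1): e=[5,4,9] → X
    (2,0)@(5, 1): e=[9,0,9] → .  [on edge]
    (0,1)@(1, 3): e=[-1,28,-9] → .
    (1,1)@(3, 3): e=[3,24,-9] → .
  covered (2 px):
    X X . . .
    . . . . .
    . . . . .
    . . . . .
    . . . . .
    . . . . .
    . . . . .
    . . . . .
T1:
  2·area = 18
  edge (0, 0)→(9, 0): d=(9,0) top-left  bias=+0
  edge (9, 0)→(10, 2): d=(1,2) right/bottom  bias=-1
  edge (10, 2)→(0, 0): d=(-10,-2) top-left  bias=+0
    (2,0)@(5, 1): e=[9,9,0] → X  [on edge]
    (3,0)@(7, 1): e=[9,5,4] → X
    (4,0)@(9, 1): e=[9,1,8] → X
    (2,1)@(5, 3): e=[27,11,-20] → .
    (3,1)@(7, 3): e=[27,7,-16] → .
    (4,1)@(9, 3): e=[27,3,-12] → .
  covered (3 px):
    . . X X X
    . . . . .
    . . . . .
    . . . . .
    . . . . .
    . . . . .
    . . . . .
    . . . . .

Result: [[2,0],[3,0],[4,0]]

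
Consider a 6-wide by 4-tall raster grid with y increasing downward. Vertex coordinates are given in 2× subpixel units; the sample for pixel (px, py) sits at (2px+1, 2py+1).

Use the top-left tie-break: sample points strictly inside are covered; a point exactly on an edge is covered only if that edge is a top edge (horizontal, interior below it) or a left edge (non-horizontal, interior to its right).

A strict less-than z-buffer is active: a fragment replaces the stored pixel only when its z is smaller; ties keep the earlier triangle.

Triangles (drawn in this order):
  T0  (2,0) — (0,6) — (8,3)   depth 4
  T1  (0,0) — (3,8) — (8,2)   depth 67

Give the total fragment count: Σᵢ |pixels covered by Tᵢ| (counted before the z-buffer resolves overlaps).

T0:
  2·area = 42  (B↔C swapped to make it positive)
  edge (2, 0)→(8, 3): d=(6,3) right/bottom  bias=-1
  edge (8, 3)→(0, 6): d=(-8,3) right/bottom  bias=-1
  edge (0, 6)→(2, 0): d=(2,-6) top-left  bias=+0
    (1,0)@(3, 1): e=[3,31,8] → X
    (2,0)@(5, 1): e=[-3,25,20] → .
    (0,1)@(1, 3): e=[21,21,0] → X  [on edge]
    (2,1)@(5, 3): e=[9,9,24] → X
    (3,1)@(7, 3): e=[3,3,36] → X
    (4,1)@(9, 3): e=[-3,-3,48] → .
    (0,2)@(1, 5): e=[33,5,4] → X
    (1,2)@(3, 5): e=[27,-1,16] → .
    (2,2)@(5, 5): e=[21,-7,28] → .
    (3,2)@(7, 5): e=[15,-13,40] → .
    (0,3)@(1, 7): e=[45,-11,8] → .
  covered (6 px):
    . X . . . .
    X X X X . .
    X . . . . .
    . . . . . .
T1:
  2·area = 58  (B↔C swapped to make it positive)
  edge (0, 0)→(8, 2): d=(8,2) right/bottom  bias=-1
  edge (8, 2)→(3, 8): d=(-5,6) right/bottom  bias=-1
  edge (3, 8)→(0, 0): d=(-3,-8) top-left  bias=+0
    (0,0)@(1, 1): e=[6,47,5] → X
    (1,0)@(3, 1): e=[2,35,21] → X
    (2,0)@(5, 1): e=[-2,23,37] → .
    (0,1)@(1, 3): e=[22,37,-1] → .
    (1,1)@(3, 3): e=[18,25,15] → X
    (2,1)@(5, 3): e=[14,13,31] → X
    (3,1)@(7, 3): e=[10,1,47] → X
    (4,1)@(9, 3): e=[6,-11,63] → .
    (1,2)@(3, 5): e=[34,15,9] → X
    (3,2)@(7, 5): e=[26,-9,41] → .
    (1,3)@(3, 7): e=[50,5,3] → X
    (2,3)@(5, 7): e=[46,-7,19] → .
  covered (8 px):
    X X . . . .
    . X X X . .
    . X X . . .
    . X . . . .

Answer: 14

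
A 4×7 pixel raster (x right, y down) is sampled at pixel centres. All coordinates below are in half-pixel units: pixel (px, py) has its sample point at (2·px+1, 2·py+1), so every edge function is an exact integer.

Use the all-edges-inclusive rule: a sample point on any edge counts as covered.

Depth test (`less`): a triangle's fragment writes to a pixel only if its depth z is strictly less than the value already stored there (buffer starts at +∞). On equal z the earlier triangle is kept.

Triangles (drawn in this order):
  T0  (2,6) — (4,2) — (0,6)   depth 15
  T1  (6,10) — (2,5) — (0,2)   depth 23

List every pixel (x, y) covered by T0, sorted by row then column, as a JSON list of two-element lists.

T0:
  2·area = 8  (B↔C swapped to make it positive)
  edge (2, 6)→(0, 6): d=(-2,0) inclusive
  edge (0, 6)→(4, 2): d=(4,-4) inclusive
  edge (4, 2)→(2, 6): d=(-2,4) inclusive
    (2,0)@(5, 1): e=[10,0,-2] → ·  [on edge]
    (1,1)@(3, 3): e=[6,0,2] → █  [on edge]
    (2,1)@(5, 3): e=[6,8,-6] → ·
    (0,2)@(1, 5): e=[2,0,6] → █  [on edge]
    (1,2)@(3, 5): e=[2,8,-2] → ·
    (0,3)@(1, 7): e=[-2,8,2] → ·
  covered (2 px):
    · · · ·
    · █ · ·
    █ · · ·
    · · · ·
    · · · ·
    · · · ·
    · · · ·
T1:
  2·area = 2
  edge (6, 10)→(2, 5): d=(-4,-5) inclusive
  edge (2, 5)→(0, 2): d=(-2,-3) inclusive
  edge (0, 2)→(6, 10): d=(6,8) inclusive
  covered (0 px):
    · · · ·
    · · · ·
    · · · ·
    · · · ·
    · · · ·
    · · · ·
    · · · ·

Result: [[1,1],[0,2]]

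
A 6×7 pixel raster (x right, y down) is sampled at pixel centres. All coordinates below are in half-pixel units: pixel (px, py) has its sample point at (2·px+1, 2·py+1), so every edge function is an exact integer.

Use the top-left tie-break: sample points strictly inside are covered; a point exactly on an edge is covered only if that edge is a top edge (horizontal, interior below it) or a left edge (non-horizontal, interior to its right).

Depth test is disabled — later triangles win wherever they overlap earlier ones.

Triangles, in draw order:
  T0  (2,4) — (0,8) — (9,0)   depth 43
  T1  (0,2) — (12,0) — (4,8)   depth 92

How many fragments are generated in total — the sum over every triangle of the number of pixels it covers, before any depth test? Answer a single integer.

T0:
  2·area = 20  (B↔C swapped to make it positive)
  edge (2, 4)→(9, 0): d=(7,-4) top-left  bias=+0
  edge (9, 0)→(0, 8): d=(-9,8) right/bottom  bias=-1
  edge (0, 8)→(2, 4): d=(2,-4) top-left  bias=+0
    (2,1)@(5, 3): e=[5,5,10] → █
    (3,1)@(7, 3): e=[13,-11,18] → ·
    (1,2)@(3, 5): e=[11,3,6] → █
    (2,2)@(5, 5): e=[19,-13,14] → ·
    (0,3)@(1, 7): e=[17,1,2] → █
    (1,3)@(3, 7): e=[25,-15,10] → ·
    (0,4)@(1, 9): e=[31,-17,6] → ·
  covered (3 px):
    · · · · · ·
    · · █ · · ·
    · █ · · · ·
    █ · · · · ·
    · · · · · ·
    · · · · · ·
    · · · · · ·
T1:
  2·area = 80
  edge (0, 2)→(12, 0): d=(12,-2) top-left  bias=+0
  edge (12, 0)→(4, 8): d=(-8,8) right/bottom  bias=-1
  edge (4, 8)→(0, 2): d=(-4,-6) top-left  bias=+0
    (3,0)@(7, 1): e=[2,32,46] → █
    (4,0)@(9, 1): e=[6,16,58] → █
    (5,0)@(11, 1): e=[10,0,70] → ·  [on edge]
    (0,1)@(1, 3): e=[14,64,2] → █
    (1,1)@(3, 3): e=[18,48,14] → █
    (2,1)@(5, 3): e=[22,32,26] → █
    (4,1)@(9, 3): e=[30,0,50] → ·  [on edge]
    (0,2)@(1, 5): e=[38,48,-6] → ·
    (1,2)@(3, 5): e=[42,32,6] → █
    (3,2)@(7, 5): e=[50,0,30] → ·  [on edge]
    (1,3)@(3, 7): e=[66,16,-2] → ·
    (2,3)@(5, 7): e=[70,0,10] → ·  [on edge]
    (1,4)@(3, 9): e=[90,0,-10] → ·  [on edge]
    (0,5)@(1, 11): e=[110,0,-30] → ·  [on edge]
  covered (8 px):
    · · · █ █ ·
    █ █ █ █ · ·
    · █ █ · · ·
    · · · · · ·
    · · · · · ·
    · · · · · ·
    · · · · · ·

Result: 11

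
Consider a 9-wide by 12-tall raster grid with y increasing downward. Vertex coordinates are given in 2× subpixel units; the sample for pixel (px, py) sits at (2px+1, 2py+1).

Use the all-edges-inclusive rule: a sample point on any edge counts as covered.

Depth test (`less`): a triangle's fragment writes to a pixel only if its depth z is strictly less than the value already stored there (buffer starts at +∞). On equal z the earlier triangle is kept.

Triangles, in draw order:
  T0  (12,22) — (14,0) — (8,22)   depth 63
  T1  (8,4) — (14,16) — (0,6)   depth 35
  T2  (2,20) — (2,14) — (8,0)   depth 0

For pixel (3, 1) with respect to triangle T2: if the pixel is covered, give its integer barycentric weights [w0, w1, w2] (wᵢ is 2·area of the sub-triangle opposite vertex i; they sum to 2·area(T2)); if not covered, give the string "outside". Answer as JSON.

T0:
  2·area = 88  (B↔C swapped to make it positive)
  edge (12, 22)→(8, 22): d=(-4,0) inclusive
  edge (8, 22)→(14, 0): d=(6,-22) inclusive
  edge (14, 0)→(12, 22): d=(-2,22) inclusive
    (6,2)@(13, 5): e=[68,8,12] → █
    (7,2)@(15, 5): e=[68,52,-32] → ·
    (6,3)@(13, 7): e=[60,20,8] → █
    (7,3)@(15, 7): e=[60,64,-36] → ·
    (6,4)@(13, 9): e=[52,32,4] → █
    (7,4)@(15, 9): e=[52,76,-40] → ·
    (5,5)@(11, 11): e=[44,0,44] → █  [on edge]
    (6,5)@(13, 11): e=[44,44,0] → █  [on edge]
    (7,5)@(15, 11): e=[44,88,-44] → ·
    (5,6)@(11, 13): e=[36,12,40] → █
    (6,6)@(13, 13): e=[36,56,-4] → ·
    (5,7)@(11, 15): e=[28,24,36] → █
  covered (12 px):
    · · · · · · · · ·
    · · · · · · · · ·
    · · · · · · █ · ·
    · · · · · · █ · ·
    · · · · · · █ · ·
    · · · · · █ █ · ·
    · · · · · █ · · ·
    · · · · · █ · · ·
    · · · · · █ · · ·
    · · · · █ █ · · ·
    · · · · █ █ · · ·
    · · · · · · · · ·
T1:
  2·area = 108
  edge (8, 4)→(14, 16): d=(6,12) inclusive
  edge (14, 16)→(0, 6): d=(-14,-10) inclusive
  edge (0, 6)→(8, 4): d=(8,-2) inclusive
    (2,2)@(5, 5): e=[42,64,2] → █
    (3,2)@(7, 5): e=[18,84,6] → █
    (4,2)@(9, 5): e=[-6,104,10] → ·
    (1,3)@(3, 7): e=[78,16,14] → █
    (4,3)@(9, 7): e=[6,76,26] → █
    (5,3)@(11, 7): e=[-18,96,30] → ·
    (1,4)@(3, 9): e=[90,-12,30] → ·
    (2,4)@(5, 9): e=[66,8,34] → █
    (5,4)@(11, 9): e=[-6,68,46] → ·
    (2,5)@(5, 11): e=[78,-20,50] → ·
    (3,5)@(7, 11): e=[54,0,54] → █  [on edge]
    (5,5)@(11, 11): e=[6,40,62] → █
  covered (14 px):
    · · · · · · · · ·
    · · · · · · · · ·
    · · █ █ · · · · ·
    · █ █ █ █ · · · ·
    · · █ █ █ · · · ·
    · · · █ █ █ · · ·
    · · · · · █ · · ·
    · · · · · · █ · ·
    · · · · · · · · ·
    · · · · · · · · ·
    · · · · · · · · ·
    · · · · · · · · ·
T2:
  2·area = 36
  edge (2, 20)→(2, 14): d=(0,-6) inclusive
  edge (2, 14)→(8, 0): d=(6,-14) inclusive
  edge (8, 0)→(2, 20): d=(-6,20) inclusive
    (3,1)@(7, 3): e=[30,4,2] → █
    (4,1)@(9, 3): e=[42,32,-38] → ·
    (3,2)@(7, 5): e=[30,16,-10] → ·
    (2,3)@(5, 7): e=[18,0,18] → █  [on edge]
    (3,3)@(7, 7): e=[30,28,-22] → ·
    (2,4)@(5, 9): e=[18,12,6] → █
    (3,4)@(7, 9): e=[30,40,-34] → ·
    (2,5)@(5, 11): e=[18,24,-6] → ·
    (1,6)@(3, 13): e=[6,8,22] → █
    (2,6)@(5, 13): e=[18,36,-18] → ·
    (1,7)@(3, 15): e=[6,20,10] → █
    (2,7)@(5, 15): e=[18,48,-30] → ·
  covered (5 px):
    · · · · · · · · ·
    · · · █ · · · · ·
    · · · · · · · · ·
    · · █ · · · · · ·
    · · █ · · · · · ·
    · · · · · · · · ·
    · █ · · · · · · ·
    · █ · · · · · · ·
    · · · · · · · · ·
    · · · · · · · · ·
    · · · · · · · · ·
    · · · · · · · · ·

Final: [4,2,30]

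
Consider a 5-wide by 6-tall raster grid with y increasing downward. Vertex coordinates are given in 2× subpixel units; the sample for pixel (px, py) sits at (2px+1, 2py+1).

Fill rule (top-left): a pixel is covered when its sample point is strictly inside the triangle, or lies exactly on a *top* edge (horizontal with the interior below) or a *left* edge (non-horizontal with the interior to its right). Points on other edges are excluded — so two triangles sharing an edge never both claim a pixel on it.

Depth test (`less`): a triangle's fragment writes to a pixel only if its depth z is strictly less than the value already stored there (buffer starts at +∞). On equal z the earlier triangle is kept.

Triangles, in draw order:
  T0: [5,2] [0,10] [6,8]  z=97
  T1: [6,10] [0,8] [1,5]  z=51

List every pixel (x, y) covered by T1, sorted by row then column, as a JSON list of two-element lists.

T0:
  2·area = 38  (B↔C swapped to make it positive)
  edge (5, 2)→(6, 8): d=(1,6) right/bottom  bias=-1
  edge (6, 8)→(0, 10): d=(-6,2) right/bottom  bias=-1
  edge (0, 10)→(5, 2): d=(5,-8) top-left  bias=+0
    (2,1)@(5, 3): e=[1,32,5] → █
    (3,1)@(7, 3): e=[-11,28,21] → ·
    (2,2)@(5, 5): e=[3,20,15] → █
    (3,2)@(7, 5): e=[-9,16,31] → ·
    (1,3)@(3, 7): e=[17,12,9] → █
    (3,3)@(7, 7): e=[-7,4,41] → ·
    (4,3)@(9, 7): e=[-19,0,57] → ·  [on edge]
    (0,4)@(1, 9): e=[31,4,3] → █
    (1,4)@(3, 9): e=[19,0,19] → ·  [on edge]
    (2,4)@(5, 9): e=[7,-4,35] → ·
    (0,5)@(1, 11): e=[33,-8,13] → ·
  covered (5 px):
    · · · · ·
    · · █ · ·
    · · █ · ·
    · █ █ · ·
    █ · · · ·
    · · · · ·
T1:
  2·area = 20
  edge (6, 10)→(0, 8): d=(-6,-2) top-left  bias=+0
  edge (0, 8)→(1, 5): d=(1,-3) top-left  bias=+0
  edge (1, 5)→(6, 10): d=(5,5) right/bottom  bias=-1
    (0,2)@(1, 5): e=[20,0,0] → ·  [on edge]
    (0,3)@(1, 7): e=[8,2,10] → █
    (1,3)@(3, 7): e=[12,8,0] → ·  [on edge]
    (0,4)@(1, 9): e=[-4,4,20] → ·
    (1,4)@(3, 9): e=[0,10,10] → █  [on edge]
    (2,4)@(5, 9): e=[4,16,0] → ·  [on edge]
    (1,5)@(3, 11): e=[-12,12,20] → ·
    (3,5)@(7, 11): e=[-4,24,0] → ·  [on edge]
    (4,5)@(9, 11): e=[0,30,-10] → ·  [on edge]
  covered (2 px):
    · · · · ·
    · · · · ·
    · · · · ·
    █ · · · ·
    · █ · · ·
    · · · · ·

Answer: [[0,3],[1,4]]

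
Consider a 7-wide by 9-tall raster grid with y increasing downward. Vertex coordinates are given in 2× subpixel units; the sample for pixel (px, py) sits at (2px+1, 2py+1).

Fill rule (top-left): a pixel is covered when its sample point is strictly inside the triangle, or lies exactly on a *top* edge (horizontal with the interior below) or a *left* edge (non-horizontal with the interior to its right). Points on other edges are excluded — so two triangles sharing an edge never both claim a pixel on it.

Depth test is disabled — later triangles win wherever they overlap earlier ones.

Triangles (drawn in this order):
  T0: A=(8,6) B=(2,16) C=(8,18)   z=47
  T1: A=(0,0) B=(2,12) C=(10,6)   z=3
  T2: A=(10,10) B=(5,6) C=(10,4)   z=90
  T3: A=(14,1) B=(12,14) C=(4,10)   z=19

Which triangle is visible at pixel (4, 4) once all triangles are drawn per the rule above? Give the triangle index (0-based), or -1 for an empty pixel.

T0:
  2·area = 72  (B↔C swapped to make it positive)
  edge (8, 6)→(8, 18): d=(0,12) right/bottom  bias=-1
  edge (8, 18)→(2, 16): d=(-6,-2) top-left  bias=+0
  edge (2, 16)→(8, 6): d=(6,-10) top-left  bias=+0
    (5,0)@(11, 1): e=[-36,108,0] → ·  [on edge]
    (3,4)@(7, 9): e=[12,52,8] → #
    (4,4)@(9, 9): e=[-12,56,28] → ·
    (2,5)@(5, 11): e=[36,36,0] → #  [on edge]
    (4,5)@(9, 11): e=[-12,44,40] → ·
    (2,6)@(5, 13): e=[36,24,12] → #
    (4,6)@(9, 13): e=[-12,32,52] → ·
    (1,7)@(3, 15): e=[60,8,4] → #
    (4,7)@(9, 15): e=[-12,20,64] → ·
    (1,8)@(3, 17): e=[60,-4,16] → ·
    (2,8)@(5, 17): e=[36,0,36] → #  [on edge]
    (4,8)@(9, 17): e=[-12,8,76] → ·
  covered (10 px):
    · · · · · · ·
    · · · · · · ·
    · · · · · · ·
    · · · · · · ·
    · · · # · · ·
    · · # # · · ·
    · · # # · · ·
    · # # # · · ·
    · · # # · · ·
T1:
  2·area = 108  (B↔C swapped to make it positive)
  edge (0, 0)→(10, 6): d=(10,6) right/bottom  bias=-1
  edge (10, 6)→(2, 12): d=(-8,6) right/bottom  bias=-1
  edge (2, 12)→(0, 0): d=(-2,-12) top-left  bias=+0
    (0,0)@(1, 1): e=[4,94,10] → #
    (1,0)@(3, 1): e=[-8,82,34] → ·
    (0,1)@(1, 3): e=[24,78,6] → #
    (1,1)@(3, 3): e=[12,66,30] → #
    (2,1)@(5, 3): e=[0,54,54] → ·  [on edge]
    (0,2)@(1, 5): e=[44,62,2] → #
    (2,2)@(5, 5): e=[20,38,50] → #
    (3,2)@(7, 5): e=[8,26,74] → #
    (4,2)@(9, 5): e=[-4,14,98] → ·
    (0,3)@(1, 7): e=[64,46,-2] → ·
    (1,3)@(3, 7): e=[52,34,22] → #
    (4,3)@(9, 7): e=[16,-2,94] → ·
  covered (13 px):
    # · · · · · ·
    # # · · · · ·
    # # # # · · ·
    · # # # · · ·
    · # # · · · ·
    · # · · · · ·
    · · · · · · ·
    · · · · · · ·
    · · · · · · ·
T2:
  2·area = 30
  edge (10, 10)→(5, 6): d=(-5,-4) top-left  bias=+0
  edge (5, 6)→(10, 4): d=(5,-2) top-left  bias=+0
  edge (10, 4)→(10, 10): d=(0,6) right/bottom  bias=-1
    (4,2)@(9, 5): e=[21,3,6] → #
    (5,2)@(11, 5): e=[29,7,-6] → ·
    (3,3)@(7, 7): e=[3,9,18] → #
    (5,3)@(11, 7): e=[19,17,-6] → ·
    (3,4)@(7, 9): e=[-7,19,18] → ·
    (4,4)@(9, 9): e=[1,23,6] → #
    (5,4)@(11, 9): e=[9,27,-6] → ·
    (4,5)@(9, 11): e=[-9,33,6] → ·
  covered (4 px):
    · · · · · · ·
    · · · · · · ·
    · · · · # · ·
    · · · # # · ·
    · · · · # · ·
    · · · · · · ·
    · · · · · · ·
    · · · · · · ·
    · · · · · · ·
T3:
  2·area = 112
  edge (14, 1)→(12, 14): d=(-2,13) right/bottom  bias=-1
  edge (12, 14)→(4, 10): d=(-8,-4) top-left  bias=+0
  edge (4, 10)→(14, 1): d=(10,-9) top-left  bias=+0
    (6,1)@(13, 3): e=[9,92,11] → #
    (5,2)@(11, 5): e=[31,68,13] → #
    (4,3)@(9, 7): e=[53,44,15] → #
    (3,4)@(7, 9): e=[75,20,17] → #
    (6,4)@(13, 9): e=[-3,44,71] → ·
    (3,5)@(7, 11): e=[71,4,37] → #
    (6,5)@(13, 11): e=[-7,28,91] → ·
    (3,6)@(7, 13): e=[67,-12,57] → ·
    (4,6)@(9, 13): e=[41,-4,75] → ·
    (5,6)@(11, 13): e=[15,4,93] → #
    (6,6)@(13, 13): e=[-11,12,111] → ·
    (5,7)@(11, 15): e=[11,-12,113] → ·
  covered (13 px):
    · · · · · · ·
    · · · · · · #
    · · · · · # #
    · · · · # # #
    · · · # # # ·
    · · · # # # ·
    · · · · · # ·
    · · · · · · ·
    · · · · · · ·

Z-buffer (winner per pixel, '.' = empty):
  1 . . . . . .
  1 1 . . . . 3
  1 1 1 1 2 3 3
  . 1 1 2 3 3 3
  . 1 1 3 3 3 .
  . 1 0 3 3 3 .
  . . 0 0 . 3 .
  . 0 0 0 . . .
  . . 0 0 . . .

Answer: 3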